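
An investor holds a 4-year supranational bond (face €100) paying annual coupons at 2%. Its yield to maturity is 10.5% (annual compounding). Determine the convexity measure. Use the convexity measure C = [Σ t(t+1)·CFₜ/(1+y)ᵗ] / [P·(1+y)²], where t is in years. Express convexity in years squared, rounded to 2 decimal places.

With y = 0.105:
  t   CF        PV=CF/(1+0.105)^t    t·PV        t(t+1)·PV
  1         2.00         1.8100         1.8100           3.6199
  2         2.00         1.6380         3.2759           9.8278
  3         2.00         1.4823         4.4470          17.7879
  4       102.00        68.4150       273.6598       1,368.2991
  Σ                     73.3452       283.1927       1,399.5348
P = 73.3452.
Convexity = Σ t(t+1)·PV / [P·(1+y)²] = 1,399.5348 / (73.3452 × 1.221025) = 15.62742.

15.63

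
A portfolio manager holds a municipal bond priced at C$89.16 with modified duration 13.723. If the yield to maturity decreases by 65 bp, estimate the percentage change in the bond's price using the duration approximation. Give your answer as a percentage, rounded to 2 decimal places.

+8.92%

Duration approximation: ΔP/P ≈ -D_mod · Δy = -13.723 × (-0.0065) = +0.0891995.
As a percentage: +8.91995%.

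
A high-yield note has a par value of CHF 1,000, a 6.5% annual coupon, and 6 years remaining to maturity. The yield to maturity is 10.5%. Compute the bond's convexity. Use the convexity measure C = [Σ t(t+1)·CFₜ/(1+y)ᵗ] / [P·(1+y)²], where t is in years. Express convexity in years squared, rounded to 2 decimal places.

With y = 0.105:
  t   CF        PV=CF/(1+0.105)^t    t·PV        t(t+1)·PV
  1        65.00        58.8235        58.8235         117.6471
  2        65.00        53.2340       106.4679         319.4038
  3        65.00        48.1755       144.5266         578.1064
  4        65.00        43.5978       174.3911         871.9553
  5        65.00        39.4550       197.2750       1,183.6498
  6     1,065.00       585.0270     3,510.1622      24,571.1357
  Σ                    828.3128     4,191.6463      27,641.8980
P = 828.3128.
Convexity = Σ t(t+1)·PV / [P·(1+y)²] = 27,641.8980 / (828.3128 × 1.221025) = 27.33058.

27.33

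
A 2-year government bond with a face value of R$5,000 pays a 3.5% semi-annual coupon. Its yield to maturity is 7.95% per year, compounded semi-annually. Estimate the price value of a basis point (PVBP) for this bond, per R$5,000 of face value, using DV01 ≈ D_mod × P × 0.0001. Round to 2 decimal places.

Periodic yield y = 0.03975.
  t   CF        PV=CF/(1+0.03975)^t    t·PV
  1        87.50        84.1548        84.1548
  2        87.50        80.9376       161.8752
  3        87.50        77.8433       233.5299
  4     5,087.50     4,353.0004    17,412.0016
  Σ                  4,595.9361    17,891.5615
P = 4,595.9361; D_Mac = 3.89291 half-year periods = 1.94645 yrs; D_mod = 1.87204 yrs.
DV01 ≈ 1.87204 × 4,595.9361 × 0.0001 = 0.860378.

R$0.86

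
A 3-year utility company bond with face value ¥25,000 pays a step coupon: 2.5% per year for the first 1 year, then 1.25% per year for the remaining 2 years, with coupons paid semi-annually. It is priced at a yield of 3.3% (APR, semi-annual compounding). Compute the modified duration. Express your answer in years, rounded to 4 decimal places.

2.8764 years

Periodic yield y = 0.0165. First find Macaulay duration:
  t   CF        PV=CF/(1+0.0165)^t    t·PV
  1       312.50       307.4274       307.4274
  2       312.50       302.4372       604.8745
  3       156.25       148.7640       446.2920
  4       156.25       146.3492       585.3970
  5       156.25       143.9737       719.8684
  6    25,156.25    22,803.5050   136,821.0297
  Σ                 23,852.4566   139,484.8891
P = 23,852.4566; Macaulay duration = 139,484.8891 / 23,852.4566 = 5.84782 half-year periods = 2.92391 years.
Modified duration = D_Mac / (1 + y) = 2.92391 / 1.0165 = 2.87645 years.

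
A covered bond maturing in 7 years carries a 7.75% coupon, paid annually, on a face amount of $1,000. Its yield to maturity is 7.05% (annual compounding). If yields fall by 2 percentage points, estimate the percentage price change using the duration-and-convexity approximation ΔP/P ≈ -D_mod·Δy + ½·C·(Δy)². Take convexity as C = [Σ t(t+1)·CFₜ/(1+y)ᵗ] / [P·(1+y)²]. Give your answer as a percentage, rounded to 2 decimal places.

+11.36%

With y = 0.0705:
  t   CF        PV=CF/(1+0.0705)^t    t·PV        t(t+1)·PV
  1        77.50        72.3961        72.3961         144.7922
  2        77.50        67.6283       135.2566         405.7697
  3        77.50        63.1745       189.5234         758.0938
  4        77.50        59.0140       236.0560       1,180.2799
  5        77.50        55.1275       275.6375       1,653.8252
  6        77.50        51.4970       308.9818       2,162.8727
  7     1,077.50       668.8220     4,681.7543      37,454.0343
  Σ                  1,037.6594     5,899.6057      43,759.6678
P = 1,037.6594; D_Mac = 5.68549 yrs; D_mod = 5.31106 yrs; C = 36.79983.
Duration effect: -5.31106 × (-0.02) = +0.106221
Convexity effect: 0.5 × 36.79983 × (-0.02)² = +0.0073600
ΔP/P ≈ +0.106221 + 0.0073600 = +0.113581 = +11.3581%.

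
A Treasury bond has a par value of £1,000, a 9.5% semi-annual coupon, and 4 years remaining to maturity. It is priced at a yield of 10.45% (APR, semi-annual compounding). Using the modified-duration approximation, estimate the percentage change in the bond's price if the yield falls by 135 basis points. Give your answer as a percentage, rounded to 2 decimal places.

Periodic yield y = 0.05225. Modified duration first:
  t   CF        PV=CF/(1+0.05225)^t    t·PV
  1        47.50        45.1414        45.1414
  2        47.50        42.8998        85.7997
  3        47.50        40.7696       122.3089
  4        47.50        38.7452       154.9808
  5        47.50        36.8213       184.1064
  6        47.50        34.9929       209.9574
  7        47.50        33.2553       232.7872
  8     1,047.50       696.9515     5,575.6120
  Σ                    969.5770     6,610.6938
P = 969.5770; D_Mac = 6.81812 half-year periods = 3.40906 yrs; D_mod = 3.40906/(1+0.05225) = 3.23978 yrs.
ΔP/P ≈ -D_mod · Δy = -3.23978 × (-0.0135) = +0.043737 = +4.3737%.

+4.37%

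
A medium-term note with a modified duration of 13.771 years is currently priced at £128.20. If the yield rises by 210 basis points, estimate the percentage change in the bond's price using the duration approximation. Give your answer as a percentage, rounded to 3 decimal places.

-28.919%

Duration approximation: ΔP/P ≈ -D_mod · Δy = -13.771 × (+0.021) = -0.289191.
As a percentage: -28.9191%.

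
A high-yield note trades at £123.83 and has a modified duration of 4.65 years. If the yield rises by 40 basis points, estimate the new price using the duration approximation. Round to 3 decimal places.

£121.527

Duration approximation: ΔP/P ≈ -D_mod · Δy = -4.65 × (+0.004) = -0.018600.
New price ≈ 123.83 × (1 - 0.018600) = 121.526762.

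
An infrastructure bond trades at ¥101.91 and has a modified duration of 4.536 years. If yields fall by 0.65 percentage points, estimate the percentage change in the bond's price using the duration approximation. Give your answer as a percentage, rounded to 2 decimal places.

+2.95%

Duration approximation: ΔP/P ≈ -D_mod · Δy = -4.536 × (-0.0065) = +0.029484.
As a percentage: +2.9484%.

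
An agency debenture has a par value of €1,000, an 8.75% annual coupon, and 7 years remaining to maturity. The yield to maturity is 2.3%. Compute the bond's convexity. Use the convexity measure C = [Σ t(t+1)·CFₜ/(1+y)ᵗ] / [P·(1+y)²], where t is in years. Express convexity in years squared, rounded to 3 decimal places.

With y = 0.023:
  t   CF        PV=CF/(1+0.023)^t    t·PV        t(t+1)·PV
  1        87.50        85.5327        85.5327         171.0655
  2        87.50        83.6097       167.2194         501.6583
  3        87.50        81.7299       245.1898         980.7592
  4        87.50        79.8924       319.5696       1,597.8482
  5        87.50        78.0962       390.4810       2,342.8859
  6        87.50        76.3404       458.0422       3,206.2955
  7     1,087.50       927.4699     6,492.2894      51,938.3151
  Σ                  1,412.6713     8,158.3242      60,738.8277
P = 1,412.6713.
Convexity = Σ t(t+1)·PV / [P·(1+y)²] = 60,738.8277 / (1,412.6713 × 1.046529) = 41.08412.

41.084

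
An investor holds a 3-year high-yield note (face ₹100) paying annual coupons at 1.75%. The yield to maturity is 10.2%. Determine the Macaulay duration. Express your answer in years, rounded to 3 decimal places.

Periodic yield y = 0.102. Discount each cash flow and weight by its year:
  t   CF        PV=CF/(1+0.102)^t    t·PV
  1         1.75         1.5880         1.5880
  2         1.75         1.4410         2.8821
  3       101.75        76.0308       228.0924
  Σ                     79.0599       232.5625
Price P = Σ PV = 79.0599.
Macaulay duration = Σ(t·PV) / P = 232.5625 / 79.0599 = 2.94160 years.

2.942 years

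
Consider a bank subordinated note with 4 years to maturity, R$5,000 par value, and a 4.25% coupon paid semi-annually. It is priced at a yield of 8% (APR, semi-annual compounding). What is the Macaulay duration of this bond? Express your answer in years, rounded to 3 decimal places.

Periodic yield y = 0.04. Discount each cash flow and weight by its period:
  t   CF        PV=CF/(1+0.04)^t    t·PV
  1       106.25       102.1635       102.1635
  2       106.25        98.2341       196.4682
  3       106.25        94.4559       283.3676
  4       106.25        90.8229       363.2918
  5       106.25        87.3298       436.6488
  6       106.25        83.9709       503.8255
  7       106.25        80.7413       565.1889
  8     5,106.25     3,731.0869    29,848.6949
  Σ                  4,368.8052    32,299.6491
Price P = Σ PV = 4,368.8052.
Macaulay duration = Σ(t·PV) / P = 32,299.6491 / 4,368.8052 = 7.39325 half-year periods.
In years: 7.39325 / 2 = 3.69662 years.

3.697 years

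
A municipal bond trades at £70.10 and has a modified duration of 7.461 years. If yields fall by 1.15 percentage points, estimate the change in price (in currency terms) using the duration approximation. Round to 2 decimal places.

Duration approximation: ΔP/P ≈ -D_mod · Δy = -7.461 × (-0.0115) = +0.0858015.
ΔP ≈ 70.10 × (+0.0858015) = +6.01468515.

+£6.01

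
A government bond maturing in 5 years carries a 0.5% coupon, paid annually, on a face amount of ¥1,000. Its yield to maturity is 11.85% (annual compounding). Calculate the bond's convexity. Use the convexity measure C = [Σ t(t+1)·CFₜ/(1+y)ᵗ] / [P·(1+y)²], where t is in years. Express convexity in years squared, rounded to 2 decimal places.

23.55

With y = 0.1185:
  t   CF        PV=CF/(1+0.1185)^t    t·PV        t(t+1)·PV
  1         5.00         4.4703         4.4703           8.9405
  2         5.00         3.9967         7.9933          23.9800
  3         5.00         3.5732        10.7197          42.8789
  4         5.00         3.1947        12.7787          63.8934
  5     1,005.00       574.0981     2,870.4906      17,222.9434
  Σ                    589.3330     2,906.4526      17,362.6362
P = 589.3330.
Convexity = Σ t(t+1)·PV / [P·(1+y)²] = 17,362.6362 / (589.3330 × 1.251042) = 23.54957.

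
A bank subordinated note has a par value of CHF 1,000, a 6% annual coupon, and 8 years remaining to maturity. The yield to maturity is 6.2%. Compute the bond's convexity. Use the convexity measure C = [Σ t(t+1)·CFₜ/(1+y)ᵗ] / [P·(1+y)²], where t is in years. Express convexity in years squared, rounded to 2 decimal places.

With y = 0.062:
  t   CF        PV=CF/(1+0.062)^t    t·PV        t(t+1)·PV
  1        60.00        56.4972        56.4972         112.9944
  2        60.00        53.1988       106.3977         319.1931
  3        60.00        50.0931       150.2792         601.1169
  4        60.00        47.1686       188.6745         943.3724
  5        60.00        44.4149       222.0745       1,332.4469
  6        60.00        41.8219       250.9316       1,756.5214
  7        60.00        39.3804       275.6625       2,205.2999
  8     1,060.00       655.1032     5,240.8257      47,167.4315
  Σ                    987.6781     6,491.3429      54,438.3765
P = 987.6781.
Convexity = Σ t(t+1)·PV / [P·(1+y)²] = 54,438.3765 / (987.6781 × 1.127844) = 48.86982.

48.87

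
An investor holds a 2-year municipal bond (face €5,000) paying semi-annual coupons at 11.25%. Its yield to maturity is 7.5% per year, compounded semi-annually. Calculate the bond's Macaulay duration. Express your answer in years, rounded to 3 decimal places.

Periodic yield y = 0.0375. Discount each cash flow and weight by its period:
  t   CF        PV=CF/(1+0.0375)^t    t·PV
  1       281.25       271.0843       271.0843
  2       281.25       261.2861       522.5722
  3       281.25       251.8420       755.5261
  4     5,281.25     4,558.1048    18,232.4191
  Σ                  5,342.3173    19,781.6018
Price P = Σ PV = 5,342.3173.
Macaulay duration = Σ(t·PV) / P = 19,781.6018 / 5,342.3173 = 3.70281 half-year periods.
In years: 3.70281 / 2 = 1.85141 years.

1.851 years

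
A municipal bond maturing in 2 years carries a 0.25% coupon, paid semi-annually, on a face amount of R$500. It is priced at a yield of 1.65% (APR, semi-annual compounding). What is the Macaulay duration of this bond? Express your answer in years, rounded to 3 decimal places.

Periodic yield y = 0.00825. Discount each cash flow and weight by its period:
  t   CF        PV=CF/(1+0.00825)^t    t·PV
  1        0.625         0.6199         0.6199
  2        0.625         0.6148         1.2296
  3        0.625         0.6098         1.8293
  4      500.625       484.4396     1,937.7583
  Σ                    486.2841     1,941.4371
Price P = Σ PV = 486.2841.
Macaulay duration = Σ(t·PV) / P = 1,941.4371 / 486.2841 = 3.99239 half-year periods.
In years: 3.99239 / 2 = 1.99620 years.

1.996 years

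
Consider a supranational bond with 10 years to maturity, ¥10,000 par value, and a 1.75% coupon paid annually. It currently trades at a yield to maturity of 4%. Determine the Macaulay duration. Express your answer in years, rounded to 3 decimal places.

9.163 years

Periodic yield y = 0.04. Discount each cash flow and weight by its year:
  t   CF        PV=CF/(1+0.04)^t    t·PV
  1       175.00       168.2692       168.2692
  2       175.00       161.7973       323.5947
  3       175.00       155.5744       466.7231
  4       175.00       149.5907       598.3629
  5       175.00       143.8372       719.1862
  6       175.00       138.3050       829.8303
  7       175.00       132.9856       930.8993
  8       175.00       127.8708     1,022.9663
  9       175.00       122.9527     1,106.5741
  10   10,175.00     6,873.8654    68,738.6542
  Σ                  8,175.0484    74,905.0603
Price P = Σ PV = 8,175.0484.
Macaulay duration = Σ(t·PV) / P = 74,905.0603 / 8,175.0484 = 9.16264 years.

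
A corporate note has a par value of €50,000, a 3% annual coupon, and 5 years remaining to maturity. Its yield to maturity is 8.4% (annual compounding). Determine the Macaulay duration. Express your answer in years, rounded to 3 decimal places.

4.674 years

Periodic yield y = 0.084. Discount each cash flow and weight by its year:
  t   CF        PV=CF/(1+0.084)^t    t·PV
  1     1,500.00     1,383.7638     1,383.7638
  2     1,500.00     1,276.5349     2,553.0698
  3     1,500.00     1,177.6152     3,532.8457
  4     1,500.00     1,086.3609     4,345.4436
  5    51,500.00    34,408.1100   172,040.5500
  Σ                 39,332.3849   183,855.6730
Price P = Σ PV = 39,332.3849.
Macaulay duration = Σ(t·PV) / P = 183,855.6730 / 39,332.3849 = 4.67441 years.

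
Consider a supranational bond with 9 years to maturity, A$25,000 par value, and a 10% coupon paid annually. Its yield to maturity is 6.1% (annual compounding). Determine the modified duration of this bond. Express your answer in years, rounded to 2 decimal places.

Periodic yield y = 0.061. First find Macaulay duration:
  t   CF        PV=CF/(1+0.061)^t    t·PV
  1     2,500.00     2,356.2677     2,356.2677
  2     2,500.00     2,220.7989     4,441.5979
  3     2,500.00     2,093.1187     6,279.3561
  4     2,500.00     1,972.7792     7,891.1167
  5     2,500.00     1,859.3583     9,296.7916
  6     2,500.00     1,752.4584    10,514.7501
  7     2,500.00     1,651.7044    11,561.9307
  8     2,500.00     1,556.7431    12,453.9445
  9    27,500.00    16,139.6547   145,256.8922
  Σ                 31,602.8833   210,052.6473
P = 31,602.8833; Macaulay duration = 210,052.6473 / 31,602.8833 = 6.64663 years.
Modified duration = D_Mac / (1 + y) = 6.64663 / 1.061 = 6.26450 years.

6.26 years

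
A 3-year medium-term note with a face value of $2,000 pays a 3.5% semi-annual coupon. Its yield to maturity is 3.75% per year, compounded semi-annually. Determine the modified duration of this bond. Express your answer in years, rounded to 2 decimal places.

2.82 years

Periodic yield y = 0.01875. First find Macaulay duration:
  t   CF        PV=CF/(1+0.01875)^t    t·PV
  1        35.00        34.3558        34.3558
  2        35.00        33.7235        67.4470
  3        35.00        33.1028        99.3085
  4        35.00        32.4936       129.9743
  5        35.00        31.8955       159.4777
  6     2,035.00     1,820.3659    10,922.1952
  Σ                  1,985.9372    11,412.7586
P = 1,985.9372; Macaulay duration = 11,412.7586 / 1,985.9372 = 5.74679 half-year periods = 2.87339 years.
Modified duration = D_Mac / (1 + y) = 2.87339 / 1.01875 = 2.82051 years.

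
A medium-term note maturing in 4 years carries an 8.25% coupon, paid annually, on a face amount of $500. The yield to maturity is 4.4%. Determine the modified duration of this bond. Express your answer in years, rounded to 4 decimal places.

3.4436 years

Periodic yield y = 0.044. First find Macaulay duration:
  t   CF        PV=CF/(1+0.044)^t    t·PV
  1        41.25        39.5115        39.5115
  2        41.25        37.8463        75.6925
  3        41.25        36.2512       108.7536
  4       541.25       455.6128     1,822.4512
  Σ                    569.2218     2,046.4088
P = 569.2218; Macaulay duration = 2,046.4088 / 569.2218 = 3.59510 years.
Modified duration = D_Mac / (1 + y) = 3.59510 / 1.044 = 3.44358 years.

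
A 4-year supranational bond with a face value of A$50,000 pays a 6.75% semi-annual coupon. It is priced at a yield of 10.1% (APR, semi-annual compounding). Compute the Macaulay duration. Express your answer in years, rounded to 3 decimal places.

3.541 years

Periodic yield y = 0.0505. Discount each cash flow and weight by its period:
  t   CF        PV=CF/(1+0.0505)^t    t·PV
  1     1,687.50     1,606.3779     1,606.3779
  2     1,687.50     1,529.1556     3,058.3111
  3     1,687.50     1,455.6455     4,366.9364
  4     1,687.50     1,385.6692     5,542.6767
  5     1,687.50     1,319.0568     6,595.2840
  6     1,687.50     1,255.6466     7,533.8799
  7     1,687.50     1,195.2848     8,366.9934
  8    51,687.50    34,851.1468   278,809.1741
  Σ                 44,597.9831   315,879.6335
Price P = Σ PV = 44,597.9831.
Macaulay duration = Σ(t·PV) / P = 315,879.6335 / 44,597.9831 = 7.08282 half-year periods.
In years: 7.08282 / 2 = 3.54141 years.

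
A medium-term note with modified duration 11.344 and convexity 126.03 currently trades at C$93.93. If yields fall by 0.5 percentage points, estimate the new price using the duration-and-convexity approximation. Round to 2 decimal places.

C$99.41

Duration effect: -D_mod·Δy = -11.344 × (-0.005) = +0.056720
Convexity effect: ½·C·(Δy)² = 0.5 × 126.03 × (-0.005)² = +0.001575375
ΔP/P ≈ +0.056720 + 0.001575375 = +0.058295375
New price ≈ 93.93 × (1 + 0.058295375) = 99.40568457375.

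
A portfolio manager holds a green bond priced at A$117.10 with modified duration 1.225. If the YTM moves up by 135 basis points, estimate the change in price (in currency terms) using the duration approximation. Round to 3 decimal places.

-A$1.937

Duration approximation: ΔP/P ≈ -D_mod · Δy = -1.225 × (+0.0135) = -0.0165375.
ΔP ≈ 117.10 × (-0.0165375) = -1.93654125.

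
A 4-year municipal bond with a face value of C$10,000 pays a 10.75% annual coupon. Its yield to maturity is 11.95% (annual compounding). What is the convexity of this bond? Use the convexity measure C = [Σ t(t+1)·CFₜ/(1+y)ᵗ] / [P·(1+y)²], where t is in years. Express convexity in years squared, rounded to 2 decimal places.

With y = 0.1195:
  t   CF        PV=CF/(1+0.1195)^t    t·PV        t(t+1)·PV
  1     1,075.00       960.2501       960.2501       1,920.5002
  2     1,075.00       857.7491     1,715.4982       5,146.4946
  3     1,075.00       766.1895     2,298.5684       9,194.2735
  4    11,075.00     7,050.9453    28,203.7811     141,018.9053
  Σ                  9,635.1339    33,178.0977     157,280.1735
P = 9,635.1339.
Convexity = Σ t(t+1)·PV / [P·(1+y)²] = 157,280.1735 / (9,635.1339 × 1.253280) = 13.02471.

13.02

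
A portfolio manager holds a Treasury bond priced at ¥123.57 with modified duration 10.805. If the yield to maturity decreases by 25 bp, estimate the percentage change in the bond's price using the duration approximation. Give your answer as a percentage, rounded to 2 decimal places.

Duration approximation: ΔP/P ≈ -D_mod · Δy = -10.805 × (-0.0025) = +0.0270125.
As a percentage: +2.70125%.

+2.70%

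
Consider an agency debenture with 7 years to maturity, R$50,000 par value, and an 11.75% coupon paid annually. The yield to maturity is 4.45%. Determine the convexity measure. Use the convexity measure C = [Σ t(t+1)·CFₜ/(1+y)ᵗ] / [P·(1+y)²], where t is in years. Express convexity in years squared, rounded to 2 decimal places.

36.42

With y = 0.0445:
  t   CF        PV=CF/(1+0.0445)^t    t·PV        t(t+1)·PV
  1     5,875.00     5,624.7008     5,624.7008      11,249.4016
  2     5,875.00     5,385.0654    10,770.1308      32,310.3924
  3     5,875.00     5,155.6394    15,466.9183      61,867.6734
  4     5,875.00     4,935.9880    19,743.9519      98,719.7597
  5     5,875.00     4,725.6946    23,628.4729     141,770.8372
  6     5,875.00     4,524.3605    27,146.1632     190,023.1423
  7    55,875.00    41,196.3203   288,374.2420   2,306,993.9358
  Σ                 71,547.7690   390,754.5799   2,842,935.1424
P = 71,547.7690.
Convexity = Σ t(t+1)·PV / [P·(1+y)²] = 2,842,935.1424 / (71,547.7690 × 1.090980) = 36.42118.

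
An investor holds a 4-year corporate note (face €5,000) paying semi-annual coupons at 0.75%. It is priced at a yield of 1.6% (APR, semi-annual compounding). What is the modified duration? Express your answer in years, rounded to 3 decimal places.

3.916 years

Periodic yield y = 0.008. First find Macaulay duration:
  t   CF        PV=CF/(1+0.008)^t    t·PV
  1        18.75        18.6012        18.6012
  2        18.75        18.4536        36.9071
  3        18.75        18.3071        54.9213
  4        18.75        18.1618        72.6472
  5        18.75        18.0177        90.0883
  6        18.75        17.8747       107.2480
  7        18.75        17.7328       124.1297
  8     5,018.75     4,708.8115    37,670.4920
  Σ                  4,835.9603    38,175.0349
P = 4,835.9603; Macaulay duration = 38,175.0349 / 4,835.9603 = 7.89399 half-year periods = 3.94700 years.
Modified duration = D_Mac / (1 + y) = 3.94700 / 1.008 = 3.91567 years.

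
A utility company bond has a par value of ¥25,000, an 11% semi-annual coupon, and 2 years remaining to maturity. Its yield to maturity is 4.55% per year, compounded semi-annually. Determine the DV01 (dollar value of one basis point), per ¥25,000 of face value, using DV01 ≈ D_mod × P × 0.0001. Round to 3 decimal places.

¥5.097

Periodic yield y = 0.02275.
  t   CF        PV=CF/(1+0.02275)^t    t·PV
  1     1,375.00     1,344.4146     1,344.4146
  2     1,375.00     1,314.5095     2,629.0190
  3     1,375.00     1,285.2696     3,855.8088
  4    26,375.00    24,105.4096    96,421.6384
  Σ                 28,049.6033   104,250.8808
P = 28,049.6033; D_Mac = 3.71666 half-year periods = 1.85833 yrs; D_mod = 1.81699 yrs.
DV01 ≈ 1.81699 × 28,049.6033 × 0.0001 = 5.096596.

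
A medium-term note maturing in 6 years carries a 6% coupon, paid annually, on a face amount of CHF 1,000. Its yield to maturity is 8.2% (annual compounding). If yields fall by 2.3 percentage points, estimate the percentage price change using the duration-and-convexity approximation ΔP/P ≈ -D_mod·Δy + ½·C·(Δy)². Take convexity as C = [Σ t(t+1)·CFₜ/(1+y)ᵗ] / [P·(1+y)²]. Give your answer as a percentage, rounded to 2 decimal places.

With y = 0.082:
  t   CF        PV=CF/(1+0.082)^t    t·PV        t(t+1)·PV
  1        60.00        55.4529        55.4529         110.9057
  2        60.00        51.2503       102.5007         307.5020
  3        60.00        47.3663       142.0989         568.3956
  4        60.00        43.7766       175.1065         875.5324
  5        60.00        40.4590       202.2949       1,213.7694
  6     1,060.00       660.6057     3,963.6341      27,745.4384
  Σ                    898.9108     4,641.0879      30,821.5435
P = 898.9108; D_Mac = 5.16301 yrs; D_mod = 4.77173 yrs; C = 29.28757.
Duration effect: -4.77173 × (-0.023) = +0.109750
Convexity effect: 0.5 × 29.28757 × (-0.023)² = +0.0077466
ΔP/P ≈ +0.109750 + 0.0077466 = +0.117496 = +11.7496%.

+11.75%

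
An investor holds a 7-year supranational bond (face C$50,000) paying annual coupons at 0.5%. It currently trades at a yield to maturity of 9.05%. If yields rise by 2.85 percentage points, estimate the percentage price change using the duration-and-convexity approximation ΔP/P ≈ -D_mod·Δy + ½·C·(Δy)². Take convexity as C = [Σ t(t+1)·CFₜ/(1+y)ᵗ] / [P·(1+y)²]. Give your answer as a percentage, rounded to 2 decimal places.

-16.05%

With y = 0.0905:
  t   CF        PV=CF/(1+0.0905)^t    t·PV        t(t+1)·PV
  1       250.00       229.2526       229.2526         458.5053
  2       250.00       210.2271       420.4542       1,261.3625
  3       250.00       192.7805       578.3414       2,313.3654
  4       250.00       176.7817       707.1268       3,535.6342
  5       250.00       162.1107       810.5535       4,863.3208
  6       250.00       148.6572       891.9433       6,243.6030
  7    50,250.00    27,400.3668   191,802.5676   1,534,420.5410
  Σ                 28,520.1766   195,440.2394   1,553,096.3322
P = 28,520.1766; D_Mac = 6.85270 yrs; D_mod = 6.28400 yrs; C = 45.79255.
Duration effect: -6.28400 × (+0.0285) = -0.179094
Convexity effect: 0.5 × 45.79255 × (0.0285)² = +0.0185975
ΔP/P ≈ -0.179094 + 0.0185975 = -0.160496 = -16.0496%.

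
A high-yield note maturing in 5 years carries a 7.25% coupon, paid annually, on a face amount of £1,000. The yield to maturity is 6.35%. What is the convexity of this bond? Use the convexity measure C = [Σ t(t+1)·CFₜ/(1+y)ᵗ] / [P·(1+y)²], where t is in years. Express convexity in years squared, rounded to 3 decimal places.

With y = 0.0635:
  t   CF        PV=CF/(1+0.0635)^t    t·PV        t(t+1)·PV
  1        72.50        68.1711        68.1711         136.3423
  2        72.50        64.1007       128.2015         384.6044
  3        72.50        60.2734       180.8201         723.2805
  4        72.50        56.6745       226.6982       1,133.4909
  5     1,072.50       788.3332     3,941.6661      23,649.9967
  Σ                  1,037.5530     4,545.5570      26,027.7148
P = 1,037.5530.
Convexity = Σ t(t+1)·PV / [P·(1+y)²] = 26,027.7148 / (1,037.5530 × 1.131032) = 22.17945.

22.179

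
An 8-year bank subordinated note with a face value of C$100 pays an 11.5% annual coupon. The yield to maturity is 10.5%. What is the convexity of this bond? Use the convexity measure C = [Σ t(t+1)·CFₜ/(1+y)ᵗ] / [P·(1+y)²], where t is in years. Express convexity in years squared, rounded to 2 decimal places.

36.89

With y = 0.105:
  t   CF        PV=CF/(1+0.105)^t    t·PV        t(t+1)·PV
  1        11.50        10.4072        10.4072          20.8145
  2        11.50         9.4183        18.8366          56.5099
  3        11.50         8.5234        25.5701         102.2804
  4        11.50         7.7135        30.8538         154.2690
  5        11.50         6.9805        34.9025         209.4150
  6        11.50         6.3172        37.9032         265.3221
  7        11.50         5.7169        40.0184         320.1474
  8       111.50        50.1622       401.2977       3,611.6790
  Σ                    105.2392       599.7895       4,740.4372
P = 105.2392.
Convexity = Σ t(t+1)·PV / [P·(1+y)²] = 4,740.4372 / (105.2392 × 1.221025) = 36.89065.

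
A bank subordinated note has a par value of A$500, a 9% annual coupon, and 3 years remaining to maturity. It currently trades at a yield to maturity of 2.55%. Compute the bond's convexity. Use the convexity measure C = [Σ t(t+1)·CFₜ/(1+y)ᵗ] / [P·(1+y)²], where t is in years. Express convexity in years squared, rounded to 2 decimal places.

10.29

With y = 0.0255:
  t   CF        PV=CF/(1+0.0255)^t    t·PV        t(t+1)·PV
  1        45.00        43.8810        43.8810          87.7621
  2        45.00        42.7899        85.5798         256.7393
  3       545.00       505.3468     1,516.0404       6,064.1614
  Σ                    592.0177     1,645.5012       6,408.6629
P = 592.0177.
Convexity = Σ t(t+1)·PV / [P·(1+y)²] = 6,408.6629 / (592.0177 × 1.051650) = 10.29346.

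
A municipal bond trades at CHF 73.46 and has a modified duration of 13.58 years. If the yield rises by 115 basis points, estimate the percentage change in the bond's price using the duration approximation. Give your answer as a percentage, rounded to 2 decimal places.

-15.62%

Duration approximation: ΔP/P ≈ -D_mod · Δy = -13.58 × (+0.0115) = -0.156170.
As a percentage: -15.6170%.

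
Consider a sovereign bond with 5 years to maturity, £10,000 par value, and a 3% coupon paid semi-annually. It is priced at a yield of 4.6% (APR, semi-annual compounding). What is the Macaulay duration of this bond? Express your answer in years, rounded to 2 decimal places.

4.67 years

Periodic yield y = 0.023. Discount each cash flow and weight by its period:
  t   CF        PV=CF/(1+0.023)^t    t·PV
  1       150.00       146.6276       146.6276
  2       150.00       143.3310       286.6619
  3       150.00       140.1085       420.3254
  4       150.00       136.9584       547.8337
  5       150.00       133.8792       669.3960
  6       150.00       130.8692       785.2152
  7       150.00       127.9269       895.4882
  8       150.00       125.0507     1,000.4057
  9       150.00       122.2392     1,100.1529
  10   10,150.00     8,085.5526    80,855.5257
  Σ                  9,292.5432    86,707.6323
Price P = Σ PV = 9,292.5432.
Macaulay duration = Σ(t·PV) / P = 86,707.6323 / 9,292.5432 = 9.33088 half-year periods.
In years: 9.33088 / 2 = 4.66544 years.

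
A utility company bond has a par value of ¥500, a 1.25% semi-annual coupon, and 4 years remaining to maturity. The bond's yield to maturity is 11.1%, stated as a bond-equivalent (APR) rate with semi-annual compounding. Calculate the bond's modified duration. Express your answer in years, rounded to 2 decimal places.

3.69 years

Periodic yield y = 0.0555. First find Macaulay duration:
  t   CF        PV=CF/(1+0.0555)^t    t·PV
  1        3.125         2.9607         2.9607
  2        3.125         2.8050         5.6100
  3        3.125         2.6575         7.9725
  4        3.125         2.5178        10.0711
  5        3.125         2.3854        11.9269
  6        3.125         2.2600        13.5598
  7        3.125         2.1411        14.9879
  8      503.125       326.5953     2,612.7628
  Σ                    344.3228     2,679.8517
P = 344.3228; Macaulay duration = 2,679.8517 / 344.3228 = 7.78296 half-year periods = 3.89148 years.
Modified duration = D_Mac / (1 + y) = 3.89148 / 1.0555 = 3.68686 years.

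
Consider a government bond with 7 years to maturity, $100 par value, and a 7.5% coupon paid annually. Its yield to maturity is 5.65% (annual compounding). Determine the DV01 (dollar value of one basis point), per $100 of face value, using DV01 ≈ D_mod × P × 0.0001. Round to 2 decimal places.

$0.06

Periodic yield y = 0.0565.
  t   CF        PV=CF/(1+0.0565)^t    t·PV
  1         7.50         7.0989         7.0989
  2         7.50         6.7193        13.4385
  3         7.50         6.3599        19.0798
  4         7.50         6.0198        24.0793
  5         7.50         5.6979        28.4894
  6         7.50         5.3932        32.3590
  7       107.50        73.1681       512.1769
  Σ                    110.4571       636.7219
P = 110.4571; D_Mac = 5.76443 yrs; D_mod = 5.45615 yrs.
DV01 ≈ 5.45615 × 110.4571 × 0.0001 = 0.060267.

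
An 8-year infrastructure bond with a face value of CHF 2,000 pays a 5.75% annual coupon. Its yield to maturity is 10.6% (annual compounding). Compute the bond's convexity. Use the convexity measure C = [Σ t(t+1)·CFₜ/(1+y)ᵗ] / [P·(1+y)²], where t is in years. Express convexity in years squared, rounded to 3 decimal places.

With y = 0.106:
  t   CF        PV=CF/(1+0.106)^t    t·PV        t(t+1)·PV
  1       115.00       103.9783       103.9783         207.9566
  2       115.00        94.0129       188.0259         564.0776
  3       115.00        85.0026       255.0079       1,020.0318
  4       115.00        76.8559       307.4237       1,537.1184
  5       115.00        69.4900       347.4499       2,084.6995
  6       115.00        62.8300       376.9800       2,638.8601
  7       115.00        56.8083       397.6582       3,181.2660
  8     2,115.00       944.6466     7,557.1726      68,014.5537
  Σ                  1,493.6247     9,533.6966      79,248.5636
P = 1,493.6247.
Convexity = Σ t(t+1)·PV / [P·(1+y)²] = 79,248.5636 / (1,493.6247 × 1.223236) = 43.37502.

43.375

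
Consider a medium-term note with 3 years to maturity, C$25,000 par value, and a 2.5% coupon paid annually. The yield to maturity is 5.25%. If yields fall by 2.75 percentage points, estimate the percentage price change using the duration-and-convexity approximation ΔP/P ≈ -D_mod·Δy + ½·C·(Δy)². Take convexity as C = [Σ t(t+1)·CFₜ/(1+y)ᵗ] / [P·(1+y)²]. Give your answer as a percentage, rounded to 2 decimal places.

+8.04%

With y = 0.0525:
  t   CF        PV=CF/(1+0.0525)^t    t·PV        t(t+1)·PV
  1       625.00       593.8242       593.8242       1,187.6485
  2       625.00       564.2035     1,128.4071       3,385.2213
  3    25,625.00    21,978.4753    65,935.4258     263,741.7033
  Σ                 23,136.5030    67,657.6571     268,314.5730
P = 23,136.5030; D_Mac = 2.92428 yrs; D_mod = 2.77842 yrs; C = 10.46893.
Duration effect: -2.77842 × (-0.0275) = +0.076406
Convexity effect: 0.5 × 10.46893 × (-0.0275)² = +0.0039586
ΔP/P ≈ +0.076406 + 0.0039586 = +0.080365 = +8.0365%.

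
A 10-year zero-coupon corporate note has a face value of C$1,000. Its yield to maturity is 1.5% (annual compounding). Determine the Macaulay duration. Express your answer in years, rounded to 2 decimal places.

10.00 years

A zero-coupon bond has a single cash flow at maturity, so its Macaulay duration equals its maturity: 10 years.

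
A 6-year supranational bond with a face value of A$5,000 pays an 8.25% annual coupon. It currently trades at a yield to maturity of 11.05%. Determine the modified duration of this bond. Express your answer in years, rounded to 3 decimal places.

Periodic yield y = 0.1105. First find Macaulay duration:
  t   CF        PV=CF/(1+0.1105)^t    t·PV
  1       412.50       371.4543       371.4543
  2       412.50       334.4928       668.9857
  3       412.50       301.2092       903.6277
  4       412.50       271.2375     1,084.9499
  5       412.50       244.2481     1,221.2403
  6     5,412.50     2,885.9349    17,315.6095
  Σ                  4,408.5768    21,565.8674
P = 4,408.5768; Macaulay duration = 21,565.8674 / 4,408.5768 = 4.89180 years.
Modified duration = D_Mac / (1 + y) = 4.89180 / 1.1105 = 4.40504 years.

4.405 years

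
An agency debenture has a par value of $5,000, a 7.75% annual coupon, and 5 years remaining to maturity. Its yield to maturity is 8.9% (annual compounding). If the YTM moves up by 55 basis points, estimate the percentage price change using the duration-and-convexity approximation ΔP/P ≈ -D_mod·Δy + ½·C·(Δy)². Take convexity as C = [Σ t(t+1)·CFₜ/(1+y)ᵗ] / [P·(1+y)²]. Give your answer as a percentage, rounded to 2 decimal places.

-2.15%

With y = 0.089:
  t   CF        PV=CF/(1+0.089)^t    t·PV        t(t+1)·PV
  1       387.50       355.8310       355.8310         711.6621
  2       387.50       326.7503       653.5005       1,960.5016
  3       387.50       300.0462       900.1385       3,600.5539
  4       387.50       275.5245     1,102.0979       5,510.4896
  5     5,387.50     3,517.6116    17,588.0580     105,528.3479
  Σ                  4,775.7635    20,599.6259     117,311.5550
P = 4,775.7635; D_Mac = 4.31337 yrs; D_mod = 3.96085 yrs; C = 20.71296.
Duration effect: -3.96085 × (+0.0055) = -0.021785
Convexity effect: 0.5 × 20.71296 × (0.0055)² = +0.0003133
ΔP/P ≈ -0.021785 + 0.0003133 = -0.021471 = -2.1471%.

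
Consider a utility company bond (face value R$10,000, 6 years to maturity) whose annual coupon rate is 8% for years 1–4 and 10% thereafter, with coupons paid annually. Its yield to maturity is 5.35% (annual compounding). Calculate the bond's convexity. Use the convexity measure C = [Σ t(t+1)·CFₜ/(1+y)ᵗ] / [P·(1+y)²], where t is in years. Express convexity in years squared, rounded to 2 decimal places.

With y = 0.0535:
  t   CF        PV=CF/(1+0.0535)^t    t·PV        t(t+1)·PV
  1       800.00       759.3735       759.3735       1,518.7470
  2       800.00       720.8102     1,441.6203       4,324.8610
  3       800.00       684.2052     2,052.6156       8,210.4623
  4       800.00       649.4591     2,597.8365      12,989.1826
  5     1,000.00       770.5970     3,852.9849      23,117.9093
  6    11,000.00     8,046.1004    48,276.6022     337,936.2153
  Σ                 11,630.5454    58,981.0330     388,097.3776
P = 11,630.5454.
Convexity = Σ t(t+1)·PV / [P·(1+y)²] = 388,097.3776 / (11,630.5454 × 1.109862) = 30.06572.

30.07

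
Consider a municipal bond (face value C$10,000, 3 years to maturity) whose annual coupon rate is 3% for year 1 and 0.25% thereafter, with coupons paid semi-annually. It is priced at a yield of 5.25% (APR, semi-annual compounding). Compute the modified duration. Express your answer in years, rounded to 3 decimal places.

Periodic yield y = 0.02625. First find Macaulay duration:
  t   CF        PV=CF/(1+0.02625)^t    t·PV
  1       150.00       146.1632       146.1632
  2       150.00       142.4246       284.8491
  3        12.50        11.5651        34.6954
  4        12.50        11.2693        45.0772
  5        12.50        10.9811        54.9053
  6    10,012.50     8,570.8424    51,425.0543
  Σ                  8,893.2457    51,990.7445
P = 8,893.2457; Macaulay duration = 51,990.7445 / 8,893.2457 = 5.84609 half-year periods = 2.92305 years.
Modified duration = D_Mac / (1 + y) = 2.92305 / 1.02625 = 2.84828 years.

2.848 years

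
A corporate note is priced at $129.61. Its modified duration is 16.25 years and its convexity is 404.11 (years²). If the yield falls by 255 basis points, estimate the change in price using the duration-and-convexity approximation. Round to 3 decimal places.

+$70.736

Duration effect: -D_mod·Δy = -16.25 × (-0.0255) = +0.414375
Convexity effect: ½·C·(Δy)² = 0.5 × 404.11 × (-0.0255)² = +0.13138626375
ΔP/P ≈ +0.414375 + 0.13138626375 = +0.54576126375
ΔP ≈ 129.61 × (+0.54576126375) = +70.7361173946375.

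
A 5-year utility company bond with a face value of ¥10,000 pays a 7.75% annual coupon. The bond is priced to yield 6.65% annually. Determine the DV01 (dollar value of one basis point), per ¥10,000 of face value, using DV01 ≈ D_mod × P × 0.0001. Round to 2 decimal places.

¥4.26

Periodic yield y = 0.0665.
  t   CF        PV=CF/(1+0.0665)^t    t·PV
  1       775.00       726.6760       726.6760
  2       775.00       681.3653     1,362.7305
  3       775.00       638.8798     1,916.6393
  4       775.00       599.0434     2,396.1735
  5    10,775.00     7,809.3157    39,046.5785
  Σ                 10,455.2801    45,448.7978
P = 10,455.2801; D_Mac = 4.34697 yrs; D_mod = 4.07592 yrs.
DV01 ≈ 4.07592 × 10,455.2801 × 0.0001 = 4.261491.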